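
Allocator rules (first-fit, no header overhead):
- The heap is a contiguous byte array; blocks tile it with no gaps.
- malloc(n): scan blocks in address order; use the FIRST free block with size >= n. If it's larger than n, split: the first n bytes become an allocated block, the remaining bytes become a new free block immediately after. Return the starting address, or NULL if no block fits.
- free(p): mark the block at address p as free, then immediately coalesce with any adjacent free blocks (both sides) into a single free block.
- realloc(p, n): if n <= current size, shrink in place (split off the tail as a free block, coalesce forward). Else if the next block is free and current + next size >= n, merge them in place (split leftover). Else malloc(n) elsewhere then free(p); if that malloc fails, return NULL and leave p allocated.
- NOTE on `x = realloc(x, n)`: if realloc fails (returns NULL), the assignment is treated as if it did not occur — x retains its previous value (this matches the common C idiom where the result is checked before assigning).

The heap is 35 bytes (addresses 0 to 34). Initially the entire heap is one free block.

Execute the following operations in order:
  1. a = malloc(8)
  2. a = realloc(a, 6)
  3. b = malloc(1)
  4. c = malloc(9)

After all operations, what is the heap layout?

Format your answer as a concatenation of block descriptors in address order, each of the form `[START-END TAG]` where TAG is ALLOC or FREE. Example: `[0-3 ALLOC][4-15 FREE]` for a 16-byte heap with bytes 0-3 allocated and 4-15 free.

Answer: [0-5 ALLOC][6-6 ALLOC][7-15 ALLOC][16-34 FREE]

Derivation:
Op 1: a = malloc(8) -> a = 0; heap: [0-7 ALLOC][8-34 FREE]
Op 2: a = realloc(a, 6) -> a = 0; heap: [0-5 ALLOC][6-34 FREE]
Op 3: b = malloc(1) -> b = 6; heap: [0-5 ALLOC][6-6 ALLOC][7-34 FREE]
Op 4: c = malloc(9) -> c = 7; heap: [0-5 ALLOC][6-6 ALLOC][7-15 ALLOC][16-34 FREE]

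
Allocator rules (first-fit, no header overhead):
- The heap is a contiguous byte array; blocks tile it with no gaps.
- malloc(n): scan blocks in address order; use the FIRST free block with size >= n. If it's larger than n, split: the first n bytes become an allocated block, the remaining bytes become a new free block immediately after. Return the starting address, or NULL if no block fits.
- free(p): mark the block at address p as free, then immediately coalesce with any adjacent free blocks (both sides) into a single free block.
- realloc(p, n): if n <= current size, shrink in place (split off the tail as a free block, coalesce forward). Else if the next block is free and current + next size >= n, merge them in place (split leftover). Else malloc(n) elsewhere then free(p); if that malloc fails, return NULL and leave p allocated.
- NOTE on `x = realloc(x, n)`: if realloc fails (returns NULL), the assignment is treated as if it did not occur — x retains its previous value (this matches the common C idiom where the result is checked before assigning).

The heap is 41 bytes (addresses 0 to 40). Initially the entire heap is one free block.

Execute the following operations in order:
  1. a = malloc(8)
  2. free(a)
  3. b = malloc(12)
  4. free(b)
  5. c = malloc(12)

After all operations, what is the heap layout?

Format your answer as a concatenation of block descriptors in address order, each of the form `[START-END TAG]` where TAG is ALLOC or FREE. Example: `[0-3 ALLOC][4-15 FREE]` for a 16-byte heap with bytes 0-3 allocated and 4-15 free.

Op 1: a = malloc(8) -> a = 0; heap: [0-7 ALLOC][8-40 FREE]
Op 2: free(a) -> (freed a); heap: [0-40 FREE]
Op 3: b = malloc(12) -> b = 0; heap: [0-11 ALLOC][12-40 FREE]
Op 4: free(b) -> (freed b); heap: [0-40 FREE]
Op 5: c = malloc(12) -> c = 0; heap: [0-11 ALLOC][12-40 FREE]

Answer: [0-11 ALLOC][12-40 FREE]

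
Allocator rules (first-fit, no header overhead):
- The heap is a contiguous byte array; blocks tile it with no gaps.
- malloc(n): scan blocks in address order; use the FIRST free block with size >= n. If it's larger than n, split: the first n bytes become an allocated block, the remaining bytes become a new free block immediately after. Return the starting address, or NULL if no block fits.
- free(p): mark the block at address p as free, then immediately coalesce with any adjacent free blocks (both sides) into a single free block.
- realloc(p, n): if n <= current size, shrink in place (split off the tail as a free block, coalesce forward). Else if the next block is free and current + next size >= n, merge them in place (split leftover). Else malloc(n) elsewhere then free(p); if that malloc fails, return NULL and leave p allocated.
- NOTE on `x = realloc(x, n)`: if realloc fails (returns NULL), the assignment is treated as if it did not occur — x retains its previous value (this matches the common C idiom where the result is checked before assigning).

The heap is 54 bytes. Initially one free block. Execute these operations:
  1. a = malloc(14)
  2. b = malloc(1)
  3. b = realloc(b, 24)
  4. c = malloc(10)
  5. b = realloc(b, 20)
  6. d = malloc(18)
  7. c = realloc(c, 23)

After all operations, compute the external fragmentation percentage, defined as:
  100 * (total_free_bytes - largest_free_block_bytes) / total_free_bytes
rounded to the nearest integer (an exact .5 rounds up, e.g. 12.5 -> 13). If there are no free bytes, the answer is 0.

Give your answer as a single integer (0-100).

Answer: 40

Derivation:
Op 1: a = malloc(14) -> a = 0; heap: [0-13 ALLOC][14-53 FREE]
Op 2: b = malloc(1) -> b = 14; heap: [0-13 ALLOC][14-14 ALLOC][15-53 FREE]
Op 3: b = realloc(b, 24) -> b = 14; heap: [0-13 ALLOC][14-37 ALLOC][38-53 FREE]
Op 4: c = malloc(10) -> c = 38; heap: [0-13 ALLOC][14-37 ALLOC][38-47 ALLOC][48-53 FREE]
Op 5: b = realloc(b, 20) -> b = 14; heap: [0-13 ALLOC][14-33 ALLOC][34-37 FREE][38-47 ALLOC][48-53 FREE]
Op 6: d = malloc(18) -> d = NULL; heap: [0-13 ALLOC][14-33 ALLOC][34-37 FREE][38-47 ALLOC][48-53 FREE]
Op 7: c = realloc(c, 23) -> NULL (c unchanged); heap: [0-13 ALLOC][14-33 ALLOC][34-37 FREE][38-47 ALLOC][48-53 FREE]
Free blocks: [4 6] total_free=10 largest=6 -> 100*(10-6)/10 = 400/10 = 40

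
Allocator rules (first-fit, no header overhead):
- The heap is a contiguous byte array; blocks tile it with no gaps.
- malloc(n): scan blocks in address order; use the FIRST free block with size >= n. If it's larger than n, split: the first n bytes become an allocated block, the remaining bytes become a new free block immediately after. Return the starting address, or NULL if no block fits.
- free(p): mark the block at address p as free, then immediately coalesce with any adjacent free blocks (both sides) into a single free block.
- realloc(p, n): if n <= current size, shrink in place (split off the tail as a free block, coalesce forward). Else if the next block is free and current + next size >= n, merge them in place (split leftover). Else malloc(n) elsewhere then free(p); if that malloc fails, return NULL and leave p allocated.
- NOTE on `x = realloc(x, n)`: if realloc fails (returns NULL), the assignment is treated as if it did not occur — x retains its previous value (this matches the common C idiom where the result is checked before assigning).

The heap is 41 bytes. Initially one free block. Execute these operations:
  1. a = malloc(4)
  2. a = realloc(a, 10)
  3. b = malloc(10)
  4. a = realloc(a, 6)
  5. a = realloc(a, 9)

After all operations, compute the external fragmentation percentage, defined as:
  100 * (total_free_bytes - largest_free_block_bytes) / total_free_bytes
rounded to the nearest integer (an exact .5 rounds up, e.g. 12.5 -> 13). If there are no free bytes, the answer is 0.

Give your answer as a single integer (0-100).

Op 1: a = malloc(4) -> a = 0; heap: [0-3 ALLOC][4-40 FREE]
Op 2: a = realloc(a, 10) -> a = 0; heap: [0-9 ALLOC][10-40 FREE]
Op 3: b = malloc(10) -> b = 10; heap: [0-9 ALLOC][10-19 ALLOC][20-40 FREE]
Op 4: a = realloc(a, 6) -> a = 0; heap: [0-5 ALLOC][6-9 FREE][10-19 ALLOC][20-40 FREE]
Op 5: a = realloc(a, 9) -> a = 0; heap: [0-8 ALLOC][9-9 FREE][10-19 ALLOC][20-40 FREE]
Free blocks: [1 21] total_free=22 largest=21 -> 100*(22-21)/22 = 100/22 ≈ 4.545 -> rounds to 5

Answer: 5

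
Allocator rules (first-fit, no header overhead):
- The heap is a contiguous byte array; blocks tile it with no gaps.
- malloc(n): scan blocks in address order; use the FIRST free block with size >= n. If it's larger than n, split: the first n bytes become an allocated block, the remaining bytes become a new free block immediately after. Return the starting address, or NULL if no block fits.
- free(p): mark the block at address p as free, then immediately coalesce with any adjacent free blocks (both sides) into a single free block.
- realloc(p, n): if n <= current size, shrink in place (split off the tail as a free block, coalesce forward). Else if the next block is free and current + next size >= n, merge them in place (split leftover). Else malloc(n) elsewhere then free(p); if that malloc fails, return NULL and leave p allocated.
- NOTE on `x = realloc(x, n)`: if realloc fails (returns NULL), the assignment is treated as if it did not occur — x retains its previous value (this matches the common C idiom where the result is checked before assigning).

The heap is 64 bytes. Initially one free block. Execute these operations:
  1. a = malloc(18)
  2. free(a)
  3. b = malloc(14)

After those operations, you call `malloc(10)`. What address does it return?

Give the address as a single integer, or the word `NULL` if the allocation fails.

Op 1: a = malloc(18) -> a = 0; heap: [0-17 ALLOC][18-63 FREE]
Op 2: free(a) -> (freed a); heap: [0-63 FREE]
Op 3: b = malloc(14) -> b = 0; heap: [0-13 ALLOC][14-63 FREE]
malloc(10): first-fit scan over [0-13 ALLOC][14-63 FREE] -> 14

Answer: 14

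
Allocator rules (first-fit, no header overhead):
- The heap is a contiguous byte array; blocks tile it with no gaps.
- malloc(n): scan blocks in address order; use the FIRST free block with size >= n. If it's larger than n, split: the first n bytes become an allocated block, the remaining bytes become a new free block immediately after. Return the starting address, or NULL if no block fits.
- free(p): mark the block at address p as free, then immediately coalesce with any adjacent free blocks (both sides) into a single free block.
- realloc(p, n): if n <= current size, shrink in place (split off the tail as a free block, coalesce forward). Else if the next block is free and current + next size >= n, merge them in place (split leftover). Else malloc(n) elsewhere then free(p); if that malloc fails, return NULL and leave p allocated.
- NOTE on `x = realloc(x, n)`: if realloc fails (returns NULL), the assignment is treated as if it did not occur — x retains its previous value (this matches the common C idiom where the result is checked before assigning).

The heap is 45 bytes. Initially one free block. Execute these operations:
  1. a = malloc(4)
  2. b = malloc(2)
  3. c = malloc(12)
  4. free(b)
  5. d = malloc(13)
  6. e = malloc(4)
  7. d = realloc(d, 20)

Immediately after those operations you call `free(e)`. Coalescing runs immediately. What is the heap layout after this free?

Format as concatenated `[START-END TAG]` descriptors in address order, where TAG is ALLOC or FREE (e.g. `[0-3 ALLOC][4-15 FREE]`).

Answer: [0-3 ALLOC][4-5 FREE][6-17 ALLOC][18-30 ALLOC][31-44 FREE]

Derivation:
Op 1: a = malloc(4) -> a = 0; heap: [0-3 ALLOC][4-44 FREE]
Op 2: b = malloc(2) -> b = 4; heap: [0-3 ALLOC][4-5 ALLOC][6-44 FREE]
Op 3: c = malloc(12) -> c = 6; heap: [0-3 ALLOC][4-5 ALLOC][6-17 ALLOC][18-44 FREE]
Op 4: free(b) -> (freed b); heap: [0-3 ALLOC][4-5 FREE][6-17 ALLOC][18-44 FREE]
Op 5: d = malloc(13) -> d = 18; heap: [0-3 ALLOC][4-5 FREE][6-17 ALLOC][18-30 ALLOC][31-44 FREE]
Op 6: e = malloc(4) -> e = 31; heap: [0-3 ALLOC][4-5 FREE][6-17 ALLOC][18-30 ALLOC][31-34 ALLOC][35-44 FREE]
Op 7: d = realloc(d, 20) -> NULL (d unchanged); heap: [0-3 ALLOC][4-5 FREE][6-17 ALLOC][18-30 ALLOC][31-34 ALLOC][35-44 FREE]
free(e): e = 31 -> block [31-34 ALLOC]; mark free, coalesce with adjacent free neighbors -> [0-3 ALLOC][4-5 FREE][6-17 ALLOC][18-30 ALLOC][31-44 FREE]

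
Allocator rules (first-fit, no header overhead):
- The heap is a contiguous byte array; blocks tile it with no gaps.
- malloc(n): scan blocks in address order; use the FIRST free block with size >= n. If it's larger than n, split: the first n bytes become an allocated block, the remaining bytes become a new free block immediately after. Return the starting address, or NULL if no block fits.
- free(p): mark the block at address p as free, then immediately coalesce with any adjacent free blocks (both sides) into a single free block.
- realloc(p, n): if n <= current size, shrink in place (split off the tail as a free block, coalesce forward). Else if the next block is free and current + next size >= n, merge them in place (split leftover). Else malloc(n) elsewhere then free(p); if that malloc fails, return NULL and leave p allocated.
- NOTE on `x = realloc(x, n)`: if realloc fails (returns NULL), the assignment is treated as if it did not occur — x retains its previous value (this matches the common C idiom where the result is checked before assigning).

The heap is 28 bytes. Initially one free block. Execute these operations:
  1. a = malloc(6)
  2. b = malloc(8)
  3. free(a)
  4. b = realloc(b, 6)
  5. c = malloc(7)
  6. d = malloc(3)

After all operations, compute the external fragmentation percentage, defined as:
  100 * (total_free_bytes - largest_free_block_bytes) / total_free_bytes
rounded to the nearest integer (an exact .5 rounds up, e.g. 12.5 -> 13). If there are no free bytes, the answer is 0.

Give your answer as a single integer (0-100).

Answer: 25

Derivation:
Op 1: a = malloc(6) -> a = 0; heap: [0-5 ALLOC][6-27 FREE]
Op 2: b = malloc(8) -> b = 6; heap: [0-5 ALLOC][6-13 ALLOC][14-27 FREE]
Op 3: free(a) -> (freed a); heap: [0-5 FREE][6-13 ALLOC][14-27 FREE]
Op 4: b = realloc(b, 6) -> b = 6; heap: [0-5 FREE][6-11 ALLOC][12-27 FREE]
Op 5: c = malloc(7) -> c = 12; heap: [0-5 FREE][6-11 ALLOC][12-18 ALLOC][19-27 FREE]
Op 6: d = malloc(3) -> d = 0; heap: [0-2 ALLOC][3-5 FREE][6-11 ALLOC][12-18 ALLOC][19-27 FREE]
Free blocks: [3 9] total_free=12 largest=9 -> 100*(12-9)/12 = 300/12 = 25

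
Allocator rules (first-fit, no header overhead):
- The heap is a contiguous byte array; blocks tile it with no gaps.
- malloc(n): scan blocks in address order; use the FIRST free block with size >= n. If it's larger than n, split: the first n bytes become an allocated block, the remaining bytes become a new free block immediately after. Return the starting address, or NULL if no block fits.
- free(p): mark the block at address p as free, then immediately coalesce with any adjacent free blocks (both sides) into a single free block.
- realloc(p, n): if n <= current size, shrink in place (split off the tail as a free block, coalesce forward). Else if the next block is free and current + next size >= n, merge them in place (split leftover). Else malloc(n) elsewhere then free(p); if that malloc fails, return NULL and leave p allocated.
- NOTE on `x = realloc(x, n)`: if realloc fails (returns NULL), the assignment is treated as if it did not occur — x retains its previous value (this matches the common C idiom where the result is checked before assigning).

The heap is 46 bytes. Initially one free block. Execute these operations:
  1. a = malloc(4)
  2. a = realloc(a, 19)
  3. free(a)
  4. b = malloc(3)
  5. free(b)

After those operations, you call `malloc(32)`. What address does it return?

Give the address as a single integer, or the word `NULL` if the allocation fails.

Answer: 0

Derivation:
Op 1: a = malloc(4) -> a = 0; heap: [0-3 ALLOC][4-45 FREE]
Op 2: a = realloc(a, 19) -> a = 0; heap: [0-18 ALLOC][19-45 FREE]
Op 3: free(a) -> (freed a); heap: [0-45 FREE]
Op 4: b = malloc(3) -> b = 0; heap: [0-2 ALLOC][3-45 FREE]
Op 5: free(b) -> (freed b); heap: [0-45 FREE]
malloc(32): first-fit scan over [0-45 FREE] -> 0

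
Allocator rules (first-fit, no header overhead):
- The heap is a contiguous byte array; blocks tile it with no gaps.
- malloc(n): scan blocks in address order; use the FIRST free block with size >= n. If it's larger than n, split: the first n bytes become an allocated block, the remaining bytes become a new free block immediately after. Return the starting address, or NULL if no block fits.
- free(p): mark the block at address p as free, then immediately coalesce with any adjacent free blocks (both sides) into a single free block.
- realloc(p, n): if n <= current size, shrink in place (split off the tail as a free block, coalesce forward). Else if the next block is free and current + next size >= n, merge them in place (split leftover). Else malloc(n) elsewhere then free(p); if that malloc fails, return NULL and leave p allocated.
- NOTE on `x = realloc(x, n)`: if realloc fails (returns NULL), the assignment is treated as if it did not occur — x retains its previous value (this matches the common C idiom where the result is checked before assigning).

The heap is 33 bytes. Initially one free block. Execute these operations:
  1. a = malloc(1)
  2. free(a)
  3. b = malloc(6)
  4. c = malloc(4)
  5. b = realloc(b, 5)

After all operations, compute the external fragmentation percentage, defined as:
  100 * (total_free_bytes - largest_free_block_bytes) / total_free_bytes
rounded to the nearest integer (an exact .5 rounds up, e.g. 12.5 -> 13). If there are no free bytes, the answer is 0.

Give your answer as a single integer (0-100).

Op 1: a = malloc(1) -> a = 0; heap: [0-0 ALLOC][1-32 FREE]
Op 2: free(a) -> (freed a); heap: [0-32 FREE]
Op 3: b = malloc(6) -> b = 0; heap: [0-5 ALLOC][6-32 FREE]
Op 4: c = malloc(4) -> c = 6; heap: [0-5 ALLOC][6-9 ALLOC][10-32 FREE]
Op 5: b = realloc(b, 5) -> b = 0; heap: [0-4 ALLOC][5-5 FREE][6-9 ALLOC][10-32 FREE]
Free blocks: [1 23] total_free=24 largest=23 -> 100*(24-23)/24 = 100/24 ≈ 4.167 -> rounds to 4

Answer: 4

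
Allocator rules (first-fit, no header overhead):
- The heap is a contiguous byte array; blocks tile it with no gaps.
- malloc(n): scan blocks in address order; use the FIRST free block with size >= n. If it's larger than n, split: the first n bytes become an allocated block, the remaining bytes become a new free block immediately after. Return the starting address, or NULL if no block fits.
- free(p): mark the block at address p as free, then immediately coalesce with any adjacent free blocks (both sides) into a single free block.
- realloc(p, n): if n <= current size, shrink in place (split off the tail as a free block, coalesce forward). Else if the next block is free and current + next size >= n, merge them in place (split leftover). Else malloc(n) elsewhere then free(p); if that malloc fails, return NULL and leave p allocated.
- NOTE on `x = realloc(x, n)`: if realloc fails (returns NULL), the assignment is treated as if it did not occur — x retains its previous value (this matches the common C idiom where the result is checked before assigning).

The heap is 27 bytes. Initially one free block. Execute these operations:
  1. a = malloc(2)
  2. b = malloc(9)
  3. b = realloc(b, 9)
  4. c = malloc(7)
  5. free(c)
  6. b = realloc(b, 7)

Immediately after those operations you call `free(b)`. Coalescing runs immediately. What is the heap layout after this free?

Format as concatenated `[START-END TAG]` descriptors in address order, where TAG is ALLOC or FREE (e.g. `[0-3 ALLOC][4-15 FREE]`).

Answer: [0-1 ALLOC][2-26 FREE]

Derivation:
Op 1: a = malloc(2) -> a = 0; heap: [0-1 ALLOC][2-26 FREE]
Op 2: b = malloc(9) -> b = 2; heap: [0-1 ALLOC][2-10 ALLOC][11-26 FREE]
Op 3: b = realloc(b, 9) -> b = 2; heap: [0-1 ALLOC][2-10 ALLOC][11-26 FREE]
Op 4: c = malloc(7) -> c = 11; heap: [0-1 ALLOC][2-10 ALLOC][11-17 ALLOC][18-26 FREE]
Op 5: free(c) -> (freed c); heap: [0-1 ALLOC][2-10 ALLOC][11-26 FREE]
Op 6: b = realloc(b, 7) -> b = 2; heap: [0-1 ALLOC][2-8 ALLOC][9-26 FREE]
free(b): b = 2 -> block [2-8 ALLOC]; mark free, coalesce with adjacent free neighbors -> [0-1 ALLOC][2-26 FREE]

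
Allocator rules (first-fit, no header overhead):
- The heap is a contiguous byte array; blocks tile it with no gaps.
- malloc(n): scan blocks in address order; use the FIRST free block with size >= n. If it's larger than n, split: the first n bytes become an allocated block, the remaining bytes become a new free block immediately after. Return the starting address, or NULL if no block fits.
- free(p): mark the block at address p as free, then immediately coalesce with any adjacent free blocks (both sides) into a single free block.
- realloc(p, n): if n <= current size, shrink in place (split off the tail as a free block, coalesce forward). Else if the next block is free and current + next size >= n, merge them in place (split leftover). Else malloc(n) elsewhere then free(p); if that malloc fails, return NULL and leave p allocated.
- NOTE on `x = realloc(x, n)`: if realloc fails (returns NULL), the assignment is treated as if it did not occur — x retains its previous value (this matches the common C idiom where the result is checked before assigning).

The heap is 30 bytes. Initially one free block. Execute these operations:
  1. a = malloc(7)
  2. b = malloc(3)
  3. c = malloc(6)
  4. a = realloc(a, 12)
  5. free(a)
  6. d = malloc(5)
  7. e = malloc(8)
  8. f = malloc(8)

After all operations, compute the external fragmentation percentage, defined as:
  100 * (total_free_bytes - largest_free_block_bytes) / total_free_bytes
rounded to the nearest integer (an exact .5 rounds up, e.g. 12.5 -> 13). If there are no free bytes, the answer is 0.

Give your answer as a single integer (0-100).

Answer: 25

Derivation:
Op 1: a = malloc(7) -> a = 0; heap: [0-6 ALLOC][7-29 FREE]
Op 2: b = malloc(3) -> b = 7; heap: [0-6 ALLOC][7-9 ALLOC][10-29 FREE]
Op 3: c = malloc(6) -> c = 10; heap: [0-6 ALLOC][7-9 ALLOC][10-15 ALLOC][16-29 FREE]
Op 4: a = realloc(a, 12) -> a = 16; heap: [0-6 FREE][7-9 ALLOC][10-15 ALLOC][16-27 ALLOC][28-29 FREE]
Op 5: free(a) -> (freed a); heap: [0-6 FREE][7-9 ALLOC][10-15 ALLOC][16-29 FREE]
Op 6: d = malloc(5) -> d = 0; heap: [0-4 ALLOC][5-6 FREE][7-9 ALLOC][10-15 ALLOC][16-29 FREE]
Op 7: e = malloc(8) -> e = 16; heap: [0-4 ALLOC][5-6 FREE][7-9 ALLOC][10-15 ALLOC][16-23 ALLOC][24-29 FREE]
Op 8: f = malloc(8) -> f = NULL; heap: [0-4 ALLOC][5-6 FREE][7-9 ALLOC][10-15 ALLOC][16-23 ALLOC][24-29 FREE]
Free blocks: [2 6] total_free=8 largest=6 -> 100*(8-6)/8 = 200/8 = 25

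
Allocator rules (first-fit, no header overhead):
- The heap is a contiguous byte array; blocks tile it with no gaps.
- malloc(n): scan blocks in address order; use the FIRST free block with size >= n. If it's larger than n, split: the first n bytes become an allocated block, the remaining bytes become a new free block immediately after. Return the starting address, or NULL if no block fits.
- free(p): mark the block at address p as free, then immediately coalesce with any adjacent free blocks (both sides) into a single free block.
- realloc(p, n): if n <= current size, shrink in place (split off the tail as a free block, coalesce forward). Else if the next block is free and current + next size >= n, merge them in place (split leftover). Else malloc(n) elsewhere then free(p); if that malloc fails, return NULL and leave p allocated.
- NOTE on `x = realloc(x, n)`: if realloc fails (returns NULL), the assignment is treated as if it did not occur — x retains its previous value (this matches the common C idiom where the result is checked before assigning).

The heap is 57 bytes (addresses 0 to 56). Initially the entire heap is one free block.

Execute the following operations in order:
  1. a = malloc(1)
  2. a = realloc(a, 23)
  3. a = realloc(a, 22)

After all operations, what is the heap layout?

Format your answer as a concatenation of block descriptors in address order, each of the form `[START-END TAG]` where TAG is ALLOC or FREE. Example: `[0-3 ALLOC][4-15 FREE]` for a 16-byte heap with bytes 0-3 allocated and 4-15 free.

Op 1: a = malloc(1) -> a = 0; heap: [0-0 ALLOC][1-56 FREE]
Op 2: a = realloc(a, 23) -> a = 0; heap: [0-22 ALLOC][23-56 FREE]
Op 3: a = realloc(a, 22) -> a = 0; heap: [0-21 ALLOC][22-56 FREE]

Answer: [0-21 ALLOC][22-56 FREE]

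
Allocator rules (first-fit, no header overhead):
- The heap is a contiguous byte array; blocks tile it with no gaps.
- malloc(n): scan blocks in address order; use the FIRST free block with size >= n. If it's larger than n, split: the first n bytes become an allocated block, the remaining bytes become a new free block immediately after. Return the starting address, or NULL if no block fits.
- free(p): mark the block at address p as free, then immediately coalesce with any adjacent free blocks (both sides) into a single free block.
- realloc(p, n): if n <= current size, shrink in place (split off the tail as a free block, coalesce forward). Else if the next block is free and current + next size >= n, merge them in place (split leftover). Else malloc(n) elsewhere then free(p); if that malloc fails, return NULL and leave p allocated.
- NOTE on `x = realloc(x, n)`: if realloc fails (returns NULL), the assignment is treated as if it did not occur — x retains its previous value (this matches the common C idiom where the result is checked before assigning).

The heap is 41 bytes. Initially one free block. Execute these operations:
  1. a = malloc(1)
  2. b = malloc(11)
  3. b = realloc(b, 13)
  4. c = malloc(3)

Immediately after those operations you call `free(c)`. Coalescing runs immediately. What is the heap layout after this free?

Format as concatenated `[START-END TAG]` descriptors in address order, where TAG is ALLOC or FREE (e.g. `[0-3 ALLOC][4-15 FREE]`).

Op 1: a = malloc(1) -> a = 0; heap: [0-0 ALLOC][1-40 FREE]
Op 2: b = malloc(11) -> b = 1; heap: [0-0 ALLOC][1-11 ALLOC][12-40 FREE]
Op 3: b = realloc(b, 13) -> b = 1; heap: [0-0 ALLOC][1-13 ALLOC][14-40 FREE]
Op 4: c = malloc(3) -> c = 14; heap: [0-0 ALLOC][1-13 ALLOC][14-16 ALLOC][17-40 FREE]
free(c): c = 14 -> block [14-16 ALLOC]; mark free, coalesce with adjacent free neighbors -> [0-0 ALLOC][1-13 ALLOC][14-40 FREE]

Answer: [0-0 ALLOC][1-13 ALLOC][14-40 FREE]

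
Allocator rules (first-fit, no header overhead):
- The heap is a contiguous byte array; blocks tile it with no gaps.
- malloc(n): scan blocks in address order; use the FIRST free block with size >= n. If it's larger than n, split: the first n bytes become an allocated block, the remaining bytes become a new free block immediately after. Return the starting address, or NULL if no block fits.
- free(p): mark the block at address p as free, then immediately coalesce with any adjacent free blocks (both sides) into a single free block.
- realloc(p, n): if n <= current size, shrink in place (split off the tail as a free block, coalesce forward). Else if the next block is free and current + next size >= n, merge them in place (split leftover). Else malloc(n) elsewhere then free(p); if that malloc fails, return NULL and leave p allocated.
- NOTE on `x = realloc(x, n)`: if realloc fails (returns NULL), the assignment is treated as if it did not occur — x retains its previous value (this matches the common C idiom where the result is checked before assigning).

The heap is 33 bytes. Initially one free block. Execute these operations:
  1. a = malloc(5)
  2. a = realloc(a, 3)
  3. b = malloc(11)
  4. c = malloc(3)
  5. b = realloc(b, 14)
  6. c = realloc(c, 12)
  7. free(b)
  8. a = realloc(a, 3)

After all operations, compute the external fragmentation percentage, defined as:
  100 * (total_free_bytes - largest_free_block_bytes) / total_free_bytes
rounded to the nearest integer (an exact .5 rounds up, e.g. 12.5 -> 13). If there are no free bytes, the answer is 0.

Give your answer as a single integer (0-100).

Op 1: a = malloc(5) -> a = 0; heap: [0-4 ALLOC][5-32 FREE]
Op 2: a = realloc(a, 3) -> a = 0; heap: [0-2 ALLOC][3-32 FREE]
Op 3: b = malloc(11) -> b = 3; heap: [0-2 ALLOC][3-13 ALLOC][14-32 FREE]
Op 4: c = malloc(3) -> c = 14; heap: [0-2 ALLOC][3-13 ALLOC][14-16 ALLOC][17-32 FREE]
Op 5: b = realloc(b, 14) -> b = 17; heap: [0-2 ALLOC][3-13 FREE][14-16 ALLOC][17-30 ALLOC][31-32 FREE]
Op 6: c = realloc(c, 12) -> NULL (c unchanged); heap: [0-2 ALLOC][3-13 FREE][14-16 ALLOC][17-30 ALLOC][31-32 FREE]
Op 7: free(b) -> (freed b); heap: [0-2 ALLOC][3-13 FREE][14-16 ALLOC][17-32 FREE]
Op 8: a = realloc(a, 3) -> a = 0; heap: [0-2 ALLOC][3-13 FREE][14-16 ALLOC][17-32 FREE]
Free blocks: [11 16] total_free=27 largest=16 -> 100*(27-16)/27 = 1100/27 ≈ 40.741 -> rounds to 41

Answer: 41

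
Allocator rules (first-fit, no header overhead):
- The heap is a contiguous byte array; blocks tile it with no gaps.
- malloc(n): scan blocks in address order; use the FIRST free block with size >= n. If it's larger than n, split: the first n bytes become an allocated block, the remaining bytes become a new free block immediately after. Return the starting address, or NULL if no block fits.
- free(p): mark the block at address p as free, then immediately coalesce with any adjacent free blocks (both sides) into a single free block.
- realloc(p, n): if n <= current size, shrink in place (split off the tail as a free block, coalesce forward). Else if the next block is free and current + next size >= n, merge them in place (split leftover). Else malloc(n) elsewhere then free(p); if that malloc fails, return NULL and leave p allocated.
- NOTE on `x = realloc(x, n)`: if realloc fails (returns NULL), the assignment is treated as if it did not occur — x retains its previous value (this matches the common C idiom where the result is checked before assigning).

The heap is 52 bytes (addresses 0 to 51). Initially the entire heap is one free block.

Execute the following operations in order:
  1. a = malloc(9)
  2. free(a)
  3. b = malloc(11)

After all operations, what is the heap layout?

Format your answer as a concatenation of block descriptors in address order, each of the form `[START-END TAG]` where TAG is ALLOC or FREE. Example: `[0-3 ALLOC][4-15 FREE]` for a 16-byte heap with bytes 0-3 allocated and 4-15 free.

Op 1: a = malloc(9) -> a = 0; heap: [0-8 ALLOC][9-51 FREE]
Op 2: free(a) -> (freed a); heap: [0-51 FREE]
Op 3: b = malloc(11) -> b = 0; heap: [0-10 ALLOC][11-51 FREE]

Answer: [0-10 ALLOC][11-51 FREE]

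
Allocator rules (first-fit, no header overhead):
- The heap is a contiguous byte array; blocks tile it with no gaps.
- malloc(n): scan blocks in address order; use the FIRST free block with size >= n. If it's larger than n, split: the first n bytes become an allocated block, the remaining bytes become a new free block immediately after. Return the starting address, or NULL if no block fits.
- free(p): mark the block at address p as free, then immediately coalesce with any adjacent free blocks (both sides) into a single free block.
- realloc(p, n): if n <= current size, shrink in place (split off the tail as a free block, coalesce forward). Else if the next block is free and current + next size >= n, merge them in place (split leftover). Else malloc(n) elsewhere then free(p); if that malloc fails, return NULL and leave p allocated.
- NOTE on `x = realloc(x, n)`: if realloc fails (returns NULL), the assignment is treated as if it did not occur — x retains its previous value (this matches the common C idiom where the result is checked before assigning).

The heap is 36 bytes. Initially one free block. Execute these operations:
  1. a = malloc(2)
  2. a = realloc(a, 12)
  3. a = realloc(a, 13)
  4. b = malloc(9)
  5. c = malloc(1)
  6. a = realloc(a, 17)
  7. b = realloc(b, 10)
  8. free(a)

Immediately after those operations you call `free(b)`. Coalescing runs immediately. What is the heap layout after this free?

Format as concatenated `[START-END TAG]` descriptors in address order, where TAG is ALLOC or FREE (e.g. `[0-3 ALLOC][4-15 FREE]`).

Op 1: a = malloc(2) -> a = 0; heap: [0-1 ALLOC][2-35 FREE]
Op 2: a = realloc(a, 12) -> a = 0; heap: [0-11 ALLOC][12-35 FREE]
Op 3: a = realloc(a, 13) -> a = 0; heap: [0-12 ALLOC][13-35 FREE]
Op 4: b = malloc(9) -> b = 13; heap: [0-12 ALLOC][13-21 ALLOC][22-35 FREE]
Op 5: c = malloc(1) -> c = 22; heap: [0-12 ALLOC][13-21 ALLOC][22-22 ALLOC][23-35 FREE]
Op 6: a = realloc(a, 17) -> NULL (a unchanged); heap: [0-12 ALLOC][13-21 ALLOC][22-22 ALLOC][23-35 FREE]
Op 7: b = realloc(b, 10) -> b = 23; heap: [0-12 ALLOC][13-21 FREE][22-22 ALLOC][23-32 ALLOC][33-35 FREE]
Op 8: free(a) -> (freed a); heap: [0-21 FREE][22-22 ALLOC][23-32 ALLOC][33-35 FREE]
free(b): b = 23 -> block [23-32 ALLOC]; mark free, coalesce with adjacent free neighbors -> [0-21 FREE][22-22 ALLOC][23-35 FREE]

Answer: [0-21 FREE][22-22 ALLOC][23-35 FREE]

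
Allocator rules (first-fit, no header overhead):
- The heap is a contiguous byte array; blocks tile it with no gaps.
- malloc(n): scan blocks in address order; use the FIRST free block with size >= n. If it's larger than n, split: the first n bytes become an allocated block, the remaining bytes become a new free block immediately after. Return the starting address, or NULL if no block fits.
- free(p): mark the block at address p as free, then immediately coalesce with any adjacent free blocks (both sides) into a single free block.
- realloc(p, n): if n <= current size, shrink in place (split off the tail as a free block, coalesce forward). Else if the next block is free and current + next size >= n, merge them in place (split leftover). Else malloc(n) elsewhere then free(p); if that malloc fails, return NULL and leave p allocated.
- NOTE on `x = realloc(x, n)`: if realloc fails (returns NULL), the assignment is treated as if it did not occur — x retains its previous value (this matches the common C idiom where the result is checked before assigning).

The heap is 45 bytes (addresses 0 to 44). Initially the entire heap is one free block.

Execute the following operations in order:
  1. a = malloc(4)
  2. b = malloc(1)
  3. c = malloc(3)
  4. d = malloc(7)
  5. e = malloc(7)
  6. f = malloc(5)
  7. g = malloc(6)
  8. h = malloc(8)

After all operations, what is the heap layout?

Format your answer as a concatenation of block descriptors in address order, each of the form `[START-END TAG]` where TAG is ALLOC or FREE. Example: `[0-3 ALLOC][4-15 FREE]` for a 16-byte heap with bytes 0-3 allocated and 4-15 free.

Answer: [0-3 ALLOC][4-4 ALLOC][5-7 ALLOC][8-14 ALLOC][15-21 ALLOC][22-26 ALLOC][27-32 ALLOC][33-40 ALLOC][41-44 FREE]

Derivation:
Op 1: a = malloc(4) -> a = 0; heap: [0-3 ALLOC][4-44 FREE]
Op 2: b = malloc(1) -> b = 4; heap: [0-3 ALLOC][4-4 ALLOC][5-44 FREE]
Op 3: c = malloc(3) -> c = 5; heap: [0-3 ALLOC][4-4 ALLOC][5-7 ALLOC][8-44 FREE]
Op 4: d = malloc(7) -> d = 8; heap: [0-3 ALLOC][4-4 ALLOC][5-7 ALLOC][8-14 ALLOC][15-44 FREE]
Op 5: e = malloc(7) -> e = 15; heap: [0-3 ALLOC][4-4 ALLOC][5-7 ALLOC][8-14 ALLOC][15-21 ALLOC][22-44 FREE]
Op 6: f = malloc(5) -> f = 22; heap: [0-3 ALLOC][4-4 ALLOC][5-7 ALLOC][8-14 ALLOC][15-21 ALLOC][22-26 ALLOC][27-44 FREE]
Op 7: g = malloc(6) -> g = 27; heap: [0-3 ALLOC][4-4 ALLOC][5-7 ALLOC][8-14 ALLOC][15-21 ALLOC][22-26 ALLOC][27-32 ALLOC][33-44 FREE]
Op 8: h = malloc(8) -> h = 33; heap: [0-3 ALLOC][4-4 ALLOC][5-7 ALLOC][8-14 ALLOC][15-21 ALLOC][22-26 ALLOC][27-32 ALLOC][33-40 ALLOC][41-44 FREE]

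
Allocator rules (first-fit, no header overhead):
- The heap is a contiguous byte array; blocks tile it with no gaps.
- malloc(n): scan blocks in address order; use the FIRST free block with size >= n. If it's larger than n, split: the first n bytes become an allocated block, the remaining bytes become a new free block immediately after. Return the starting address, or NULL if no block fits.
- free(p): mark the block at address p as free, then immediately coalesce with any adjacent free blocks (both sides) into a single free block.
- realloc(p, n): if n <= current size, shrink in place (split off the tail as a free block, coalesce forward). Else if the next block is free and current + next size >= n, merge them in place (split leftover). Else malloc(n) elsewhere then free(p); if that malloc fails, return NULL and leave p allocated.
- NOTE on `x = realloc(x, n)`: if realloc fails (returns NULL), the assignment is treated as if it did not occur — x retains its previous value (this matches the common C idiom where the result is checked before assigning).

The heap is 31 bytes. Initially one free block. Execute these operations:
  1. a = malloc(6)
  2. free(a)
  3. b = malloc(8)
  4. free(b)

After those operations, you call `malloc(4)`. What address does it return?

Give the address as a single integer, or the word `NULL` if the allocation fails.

Op 1: a = malloc(6) -> a = 0; heap: [0-5 ALLOC][6-30 FREE]
Op 2: free(a) -> (freed a); heap: [0-30 FREE]
Op 3: b = malloc(8) -> b = 0; heap: [0-7 ALLOC][8-30 FREE]
Op 4: free(b) -> (freed b); heap: [0-30 FREE]
malloc(4): first-fit scan over [0-30 FREE] -> 0

Answer: 0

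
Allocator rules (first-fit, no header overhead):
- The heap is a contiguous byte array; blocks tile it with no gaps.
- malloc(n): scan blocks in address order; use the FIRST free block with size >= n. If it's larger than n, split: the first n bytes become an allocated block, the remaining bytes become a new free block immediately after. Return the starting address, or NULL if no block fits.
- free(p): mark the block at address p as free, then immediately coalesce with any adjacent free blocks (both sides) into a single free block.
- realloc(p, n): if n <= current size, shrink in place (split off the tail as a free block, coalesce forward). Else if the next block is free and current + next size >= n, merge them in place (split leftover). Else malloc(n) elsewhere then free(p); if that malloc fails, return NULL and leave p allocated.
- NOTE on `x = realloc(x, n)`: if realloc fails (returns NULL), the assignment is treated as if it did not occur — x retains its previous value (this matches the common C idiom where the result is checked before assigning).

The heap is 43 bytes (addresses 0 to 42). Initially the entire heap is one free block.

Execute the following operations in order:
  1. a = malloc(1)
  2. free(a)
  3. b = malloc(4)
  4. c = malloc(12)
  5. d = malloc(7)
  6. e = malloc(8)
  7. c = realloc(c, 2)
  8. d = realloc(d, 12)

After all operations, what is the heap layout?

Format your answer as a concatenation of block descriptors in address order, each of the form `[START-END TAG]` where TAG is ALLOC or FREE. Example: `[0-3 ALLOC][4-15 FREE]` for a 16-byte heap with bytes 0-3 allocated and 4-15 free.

Op 1: a = malloc(1) -> a = 0; heap: [0-0 ALLOC][1-42 FREE]
Op 2: free(a) -> (freed a); heap: [0-42 FREE]
Op 3: b = malloc(4) -> b = 0; heap: [0-3 ALLOC][4-42 FREE]
Op 4: c = malloc(12) -> c = 4; heap: [0-3 ALLOC][4-15 ALLOC][16-42 FREE]
Op 5: d = malloc(7) -> d = 16; heap: [0-3 ALLOC][4-15 ALLOC][16-22 ALLOC][23-42 FREE]
Op 6: e = malloc(8) -> e = 23; heap: [0-3 ALLOC][4-15 ALLOC][16-22 ALLOC][23-30 ALLOC][31-42 FREE]
Op 7: c = realloc(c, 2) -> c = 4; heap: [0-3 ALLOC][4-5 ALLOC][6-15 FREE][16-22 ALLOC][23-30 ALLOC][31-42 FREE]
Op 8: d = realloc(d, 12) -> d = 31; heap: [0-3 ALLOC][4-5 ALLOC][6-22 FREE][23-30 ALLOC][31-42 ALLOC]

Answer: [0-3 ALLOC][4-5 ALLOC][6-22 FREE][23-30 ALLOC][31-42 ALLOC]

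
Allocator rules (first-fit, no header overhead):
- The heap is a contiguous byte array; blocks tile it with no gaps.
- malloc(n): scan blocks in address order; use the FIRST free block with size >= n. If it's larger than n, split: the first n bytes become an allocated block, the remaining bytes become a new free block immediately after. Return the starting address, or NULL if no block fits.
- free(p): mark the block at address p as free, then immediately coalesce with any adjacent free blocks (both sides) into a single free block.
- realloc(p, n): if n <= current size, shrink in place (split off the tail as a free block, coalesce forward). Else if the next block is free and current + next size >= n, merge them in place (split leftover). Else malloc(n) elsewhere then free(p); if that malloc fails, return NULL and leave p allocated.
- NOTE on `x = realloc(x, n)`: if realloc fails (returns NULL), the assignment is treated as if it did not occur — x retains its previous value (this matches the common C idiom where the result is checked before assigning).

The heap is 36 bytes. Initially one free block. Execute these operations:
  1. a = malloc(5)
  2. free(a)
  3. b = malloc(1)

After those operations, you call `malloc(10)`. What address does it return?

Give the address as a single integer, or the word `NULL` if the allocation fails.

Answer: 1

Derivation:
Op 1: a = malloc(5) -> a = 0; heap: [0-4 ALLOC][5-35 FREE]
Op 2: free(a) -> (freed a); heap: [0-35 FREE]
Op 3: b = malloc(1) -> b = 0; heap: [0-0 ALLOC][1-35 FREE]
malloc(10): first-fit scan over [0-0 ALLOC][1-35 FREE] -> 1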